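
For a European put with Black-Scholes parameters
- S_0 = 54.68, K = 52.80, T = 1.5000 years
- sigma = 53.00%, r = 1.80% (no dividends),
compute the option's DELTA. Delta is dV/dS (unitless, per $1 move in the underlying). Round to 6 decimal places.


d1 = 0.4200517825; d2 = -0.2290629994
phi(d1) = 0.3652547283; exp(-qT) = 1.0000000000; exp(-rT) = 0.9733612415
N(-d1) = 0.3372238128
Delta = -exp(-qT) * N(-d1) = -1.0000000000 * 0.3372238128 = -0.337224

Answer: Delta = -0.337224


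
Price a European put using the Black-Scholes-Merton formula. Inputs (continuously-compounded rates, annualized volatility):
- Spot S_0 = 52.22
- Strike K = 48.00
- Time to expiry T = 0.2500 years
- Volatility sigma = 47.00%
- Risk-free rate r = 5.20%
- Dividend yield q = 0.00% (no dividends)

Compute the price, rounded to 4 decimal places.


d1 = (ln(S/K) + (r - q + 0.5*sigma^2) * T) / (sigma * sqrt(T)) = 0.53139171
d2 = d1 - sigma * sqrt(T) = 0.29639171
exp(-rT) = 0.98708414; exp(-qT) = 1.00000000
P = K * exp(-rT) * N(-d2) - S_0 * exp(-qT) * N(-d1)
N(-d1) = 0.29757368; N(-d2) = 0.38346548
P = 48.0000 * 0.98708414 * 0.38346548 - 52.2200 * 1.00000000 * 0.29757368 = 2.6293

Answer: Price = 2.6293


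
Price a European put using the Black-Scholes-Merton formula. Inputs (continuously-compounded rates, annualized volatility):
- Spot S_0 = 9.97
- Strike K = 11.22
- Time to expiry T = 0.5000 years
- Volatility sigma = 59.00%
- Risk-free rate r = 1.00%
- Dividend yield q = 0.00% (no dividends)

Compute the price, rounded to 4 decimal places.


d1 = (ln(S/K) + (r - q + 0.5*sigma^2) * T) / (sigma * sqrt(T)) = -0.06254255
d2 = d1 - sigma * sqrt(T) = -0.47973556
exp(-rT) = 0.99501248; exp(-qT) = 1.00000000
P = K * exp(-rT) * N(-d2) - S_0 * exp(-qT) * N(-d1)
N(-d1) = 0.52493461; N(-d2) = 0.68429228
P = 11.2200 * 0.99501248 * 0.68429228 - 9.9700 * 1.00000000 * 0.52493461 = 2.4059

Answer: Price = 2.4059


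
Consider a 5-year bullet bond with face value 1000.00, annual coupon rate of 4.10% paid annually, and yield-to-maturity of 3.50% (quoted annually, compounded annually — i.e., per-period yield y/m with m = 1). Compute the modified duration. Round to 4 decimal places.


Coupon per period c = face * coupon_rate / m = 41.000000
Periods per year m = 1; per-period yield y/m = 0.035000
Number of cashflows N = 5
Cashflows (t years, CF_t, discount factor 1/(1+y/m)^(m*t), PV):
  t = 1.0000: CF_t = 41.000000, DF = 0.966184, PV = 39.613527
  t = 2.0000: CF_t = 41.000000, DF = 0.933511, PV = 38.273939
  t = 3.0000: CF_t = 41.000000, DF = 0.901943, PV = 36.979651
  t = 4.0000: CF_t = 41.000000, DF = 0.871442, PV = 35.729131
  t = 5.0000: CF_t = 1041.000000, DF = 0.841973, PV = 876.494067
Price P = sum_t PV_t = 1027.090314
First compute Macaulay numerator sum_t t * PV_t:
  t * PV_t at t = 1.0000: 39.613527
  t * PV_t at t = 2.0000: 76.547877
  t * PV_t at t = 3.0000: 110.938953
  t * PV_t at t = 4.0000: 142.916525
  t * PV_t at t = 5.0000: 4382.470333
Macaulay duration D = 4752.487216 / 1027.090314 = 4.627137
Modified duration = D / (1 + y/m) = 4.627137 / (1 + 0.035000) = 4.470663

Answer: Modified duration = 4.4707


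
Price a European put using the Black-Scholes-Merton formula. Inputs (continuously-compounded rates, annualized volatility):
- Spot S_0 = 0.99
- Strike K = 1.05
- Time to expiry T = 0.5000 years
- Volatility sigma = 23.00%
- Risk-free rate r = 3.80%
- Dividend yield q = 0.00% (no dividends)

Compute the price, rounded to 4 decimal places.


Answer: Price = 0.0875

Derivation:
d1 = (ln(S/K) + (r - q + 0.5*sigma^2) * T) / (sigma * sqrt(T)) = -0.16365218
d2 = d1 - sigma * sqrt(T) = -0.32628674
exp(-rT) = 0.98117936; exp(-qT) = 1.00000000
P = K * exp(-rT) * N(-d2) - S_0 * exp(-qT) * N(-d1)
N(-d1) = 0.56499752; N(-d2) = 0.62789629
P = 1.0500 * 0.98117936 * 0.62789629 - 0.9900 * 1.00000000 * 0.56499752 = 0.0875


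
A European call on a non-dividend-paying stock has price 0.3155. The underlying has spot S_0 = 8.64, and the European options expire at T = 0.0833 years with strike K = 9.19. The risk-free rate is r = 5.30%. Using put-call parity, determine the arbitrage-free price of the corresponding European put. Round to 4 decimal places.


Answer: Put price = 0.8250

Derivation:
Put-call parity: C - P = S_0 * exp(-qT) - K * exp(-rT).
S_0 * exp(-qT) = 8.6400 * 1.00000000 = 8.64000000
K * exp(-rT) = 9.1900 * 0.99559483 = 9.14951650
P = C - S*exp(-qT) + K*exp(-rT)
P = 0.3155 - 8.64000000 + 9.14951650 = 0.8250


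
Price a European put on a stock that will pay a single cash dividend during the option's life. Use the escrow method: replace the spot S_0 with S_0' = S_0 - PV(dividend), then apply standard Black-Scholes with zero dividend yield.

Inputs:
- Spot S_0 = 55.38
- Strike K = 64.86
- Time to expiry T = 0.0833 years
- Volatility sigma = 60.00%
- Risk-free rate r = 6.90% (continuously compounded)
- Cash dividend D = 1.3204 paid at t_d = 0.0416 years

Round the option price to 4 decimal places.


Answer: Price = 11.2457

Derivation:
PV(D) = D * exp(-r * t_d) = 1.3204 * 0.99713372 = 1.31661536
S_0' = S_0 - PV(D) = 55.3800 - 1.31661536 = 54.06338464
d1 = (ln(S_0'/K) + (r + sigma^2/2)*T) / (sigma*sqrt(T)) = -0.93163854
d2 = d1 - sigma*sqrt(T) = -1.10480898
exp(-rT) = 0.99426879
N(-d1) = 0.82423832; N(-d2) = 0.86537882
P = K * exp(-rT) * N(-d2) - S_0' * N(-d1) = 64.8600 * 0.99426879 * 0.86537882 - 54.06338464 * 0.82423832 = 11.2457


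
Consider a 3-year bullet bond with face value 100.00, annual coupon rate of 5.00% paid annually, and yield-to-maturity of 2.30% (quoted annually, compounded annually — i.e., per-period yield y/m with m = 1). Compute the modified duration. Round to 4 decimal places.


Answer: Modified duration = 2.8005

Derivation:
Coupon per period c = face * coupon_rate / m = 5.000000
Periods per year m = 1; per-period yield y/m = 0.023000
Number of cashflows N = 3
Cashflows (t years, CF_t, discount factor 1/(1+y/m)^(m*t), PV):
  t = 1.0000: CF_t = 5.000000, DF = 0.977517, PV = 4.887586
  t = 2.0000: CF_t = 5.000000, DF = 0.955540, PV = 4.777698
  t = 3.0000: CF_t = 105.000000, DF = 0.934056, PV = 98.075922
Price P = sum_t PV_t = 107.741206
First compute Macaulay numerator sum_t t * PV_t:
  t * PV_t at t = 1.0000: 4.887586
  t * PV_t at t = 2.0000: 9.555397
  t * PV_t at t = 3.0000: 294.227765
Macaulay duration D = 308.670747 / 107.741206 = 2.864928
Modified duration = D / (1 + y/m) = 2.864928 / (1 + 0.023000) = 2.800516


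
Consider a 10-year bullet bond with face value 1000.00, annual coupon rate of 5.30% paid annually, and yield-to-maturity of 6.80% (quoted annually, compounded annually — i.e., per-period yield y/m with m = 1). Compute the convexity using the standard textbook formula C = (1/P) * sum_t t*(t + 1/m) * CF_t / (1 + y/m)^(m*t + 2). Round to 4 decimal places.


Coupon per period c = face * coupon_rate / m = 53.000000
Periods per year m = 1; per-period yield y/m = 0.068000
Number of cashflows N = 10
Cashflows (t years, CF_t, discount factor 1/(1+y/m)^(m*t), PV):
  t = 1.0000: CF_t = 53.000000, DF = 0.936330, PV = 49.625468
  t = 2.0000: CF_t = 53.000000, DF = 0.876713, PV = 46.465794
  t = 3.0000: CF_t = 53.000000, DF = 0.820892, PV = 43.507298
  t = 4.0000: CF_t = 53.000000, DF = 0.768626, PV = 40.737170
  t = 5.0000: CF_t = 53.000000, DF = 0.719687, PV = 38.143418
  t = 6.0000: CF_t = 53.000000, DF = 0.673864, PV = 35.714811
  t = 7.0000: CF_t = 53.000000, DF = 0.630959, PV = 33.440834
  t = 8.0000: CF_t = 53.000000, DF = 0.590786, PV = 31.311642
  t = 9.0000: CF_t = 53.000000, DF = 0.553170, PV = 29.318017
  t = 10.0000: CF_t = 1053.000000, DF = 0.517950, PV = 545.400892
Price P = sum_t PV_t = 893.665345
Convexity numerator sum_t t*(t + 1/m) * CF_t / (1+y/m)^(m*t + 2):
  t = 1.0000: term = 87.014596
  t = 2.0000: term = 244.423022
  t = 3.0000: term = 457.721015
  t = 4.0000: term = 714.296215
  t = 5.0000: term = 1003.225022
  t = 6.0000: term = 1315.088980
  t = 7.0000: term = 1641.808963
  t = 8.0000: term = 1976.495542
  t = 9.0000: term = 2313.314071
  t = 10.0000: term = 52597.611633
Convexity = (1/P) * sum = 62350.999058 / 893.665345 = 69.769964

Answer: Convexity = 69.7700


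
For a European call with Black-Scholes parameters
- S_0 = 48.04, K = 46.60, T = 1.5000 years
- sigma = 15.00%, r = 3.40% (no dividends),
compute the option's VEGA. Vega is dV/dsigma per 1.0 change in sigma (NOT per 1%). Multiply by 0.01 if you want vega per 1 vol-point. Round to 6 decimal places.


Answer: Vega = 20.341222

Derivation:
d1 = 0.5351234551; d2 = 0.3514117244
phi(d1) = 0.3457231083; exp(-qT) = 1.0000000000; exp(-rT) = 0.9502786705
Vega = S * exp(-qT) * phi(d1) * sqrt(T) = 48.0400 * 1.0000000000 * 0.3457231083 * 1.2247448714 = 20.341222


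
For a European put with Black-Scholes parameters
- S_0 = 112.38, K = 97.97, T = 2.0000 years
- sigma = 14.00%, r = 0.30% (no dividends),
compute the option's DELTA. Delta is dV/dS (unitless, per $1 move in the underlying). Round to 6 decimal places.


d1 = 0.8223888055; d2 = 0.6243989068
phi(d1) = 0.2844777582; exp(-qT) = 1.0000000000; exp(-rT) = 0.9940179641
N(-d1) = 0.2054278242
Delta = -exp(-qT) * N(-d1) = -1.0000000000 * 0.2054278242 = -0.205428

Answer: Delta = -0.205428


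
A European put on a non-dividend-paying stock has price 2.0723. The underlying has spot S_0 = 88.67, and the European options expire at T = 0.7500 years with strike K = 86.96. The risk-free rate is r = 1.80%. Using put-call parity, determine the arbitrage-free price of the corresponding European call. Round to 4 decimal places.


Put-call parity: C - P = S_0 * exp(-qT) - K * exp(-rT).
S_0 * exp(-qT) = 88.6700 * 1.00000000 = 88.67000000
K * exp(-rT) = 86.9600 * 0.98659072 = 85.79392869
C = P + S*exp(-qT) - K*exp(-rT)
C = 2.0723 + 88.67000000 - 85.79392869 = 4.9484

Answer: Call price = 4.9484


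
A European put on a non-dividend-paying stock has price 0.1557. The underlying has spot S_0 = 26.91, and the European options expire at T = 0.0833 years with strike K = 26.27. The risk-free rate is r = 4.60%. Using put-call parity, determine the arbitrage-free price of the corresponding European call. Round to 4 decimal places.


Put-call parity: C - P = S_0 * exp(-qT) - K * exp(-rT).
S_0 * exp(-qT) = 26.9100 * 1.00000000 = 26.91000000
K * exp(-rT) = 26.2700 * 0.99617553 = 26.16953123
C = P + S*exp(-qT) - K*exp(-rT)
C = 0.1557 + 26.91000000 - 26.16953123 = 0.8962

Answer: Call price = 0.8962


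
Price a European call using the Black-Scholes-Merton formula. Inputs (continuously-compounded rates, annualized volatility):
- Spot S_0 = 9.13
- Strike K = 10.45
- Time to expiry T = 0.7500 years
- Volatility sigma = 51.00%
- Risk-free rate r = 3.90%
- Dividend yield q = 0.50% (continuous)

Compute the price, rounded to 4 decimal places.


Answer: Price = 1.2059

Derivation:
d1 = (ln(S/K) + (r - q + 0.5*sigma^2) * T) / (sigma * sqrt(T)) = -0.02716667
d2 = d1 - sigma * sqrt(T) = -0.46883963
exp(-rT) = 0.97117364; exp(-qT) = 0.99625702
C = S_0 * exp(-qT) * N(d1) - K * exp(-rT) * N(d2)
N(d1) = 0.48916340; N(d2) = 0.31959214
C = 9.1300 * 0.99625702 * 0.48916340 - 10.4500 * 0.97117364 * 0.31959214 = 1.2059


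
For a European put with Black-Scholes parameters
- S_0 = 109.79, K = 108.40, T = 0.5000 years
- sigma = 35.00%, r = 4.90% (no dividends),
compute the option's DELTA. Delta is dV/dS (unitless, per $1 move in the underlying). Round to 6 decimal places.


d1 = 0.2742215100; d2 = 0.0267341366
phi(d1) = 0.3842210460; exp(-qT) = 1.0000000000; exp(-rT) = 0.9757976889
N(-d1) = 0.3919571994
Delta = -exp(-qT) * N(-d1) = -1.0000000000 * 0.3919571994 = -0.391957

Answer: Delta = -0.391957


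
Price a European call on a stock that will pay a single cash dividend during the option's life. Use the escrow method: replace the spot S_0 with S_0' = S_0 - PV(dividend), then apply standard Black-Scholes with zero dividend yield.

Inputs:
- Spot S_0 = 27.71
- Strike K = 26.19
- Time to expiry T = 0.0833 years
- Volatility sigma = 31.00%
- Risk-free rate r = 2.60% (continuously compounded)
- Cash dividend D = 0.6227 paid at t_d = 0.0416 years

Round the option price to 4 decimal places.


Answer: Price = 1.5021

Derivation:
PV(D) = D * exp(-r * t_d) = 0.6227 * 0.99891898 = 0.62202685
S_0' = S_0 - PV(D) = 27.7100 - 0.62202685 = 27.08797315
d1 = (ln(S_0'/K) + (r + sigma^2/2)*T) / (sigma*sqrt(T)) = 0.44573511
d2 = d1 - sigma*sqrt(T) = 0.35626372
exp(-rT) = 0.99783654
N(d1) = 0.67210570; N(d2) = 0.63917846
C = S_0' * N(d1) - K * exp(-rT) * N(d2) = 27.08797315 * 0.67210570 - 26.1900 * 0.99783654 * 0.63917846 = 1.5021


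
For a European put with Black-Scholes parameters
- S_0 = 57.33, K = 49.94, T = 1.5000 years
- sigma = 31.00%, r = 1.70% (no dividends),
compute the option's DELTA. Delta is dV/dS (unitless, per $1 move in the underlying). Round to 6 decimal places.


d1 = 0.6204761960; d2 = 0.2408052859
phi(d1) = 0.3290867490; exp(-qT) = 1.0000000000; exp(-rT) = 0.9748223790
N(-d1) = 0.2674721605
Delta = -exp(-qT) * N(-d1) = -1.0000000000 * 0.2674721605 = -0.267472

Answer: Delta = -0.267472


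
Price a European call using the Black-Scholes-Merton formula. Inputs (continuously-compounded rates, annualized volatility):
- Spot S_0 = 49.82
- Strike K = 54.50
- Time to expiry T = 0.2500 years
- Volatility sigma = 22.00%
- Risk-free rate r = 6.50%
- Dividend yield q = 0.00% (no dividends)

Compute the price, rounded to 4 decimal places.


Answer: Price = 0.8558

Derivation:
d1 = (ln(S/K) + (r - q + 0.5*sigma^2) * T) / (sigma * sqrt(T)) = -0.61349265
d2 = d1 - sigma * sqrt(T) = -0.72349265
exp(-rT) = 0.98388132; exp(-qT) = 1.00000000
C = S_0 * exp(-qT) * N(d1) - K * exp(-rT) * N(d2)
N(d1) = 0.26977532; N(d2) = 0.23468863
C = 49.8200 * 1.00000000 * 0.26977532 - 54.5000 * 0.98388132 * 0.23468863 = 0.8558


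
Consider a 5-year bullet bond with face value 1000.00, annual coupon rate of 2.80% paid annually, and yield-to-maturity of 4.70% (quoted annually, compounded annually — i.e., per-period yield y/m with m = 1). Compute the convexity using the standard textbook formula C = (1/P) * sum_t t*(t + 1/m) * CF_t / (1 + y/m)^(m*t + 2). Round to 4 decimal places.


Coupon per period c = face * coupon_rate / m = 28.000000
Periods per year m = 1; per-period yield y/m = 0.047000
Number of cashflows N = 5
Cashflows (t years, CF_t, discount factor 1/(1+y/m)^(m*t), PV):
  t = 1.0000: CF_t = 28.000000, DF = 0.955110, PV = 26.743075
  t = 2.0000: CF_t = 28.000000, DF = 0.912235, PV = 25.542574
  t = 3.0000: CF_t = 28.000000, DF = 0.871284, PV = 24.395964
  t = 4.0000: CF_t = 28.000000, DF = 0.832172, PV = 23.300825
  t = 5.0000: CF_t = 1028.000000, DF = 0.794816, PV = 817.070830
Price P = sum_t PV_t = 917.053270
Convexity numerator sum_t t*(t + 1/m) * CF_t / (1+y/m)^(m*t + 2):
  t = 1.0000: term = 48.791928
  t = 2.0000: term = 139.804952
  t = 3.0000: term = 267.058170
  t = 4.0000: term = 425.116476
  t = 5.0000: term = 22360.813409
Convexity = (1/P) * sum = 23241.584935 / 917.053270 = 25.343768

Answer: Convexity = 25.3438


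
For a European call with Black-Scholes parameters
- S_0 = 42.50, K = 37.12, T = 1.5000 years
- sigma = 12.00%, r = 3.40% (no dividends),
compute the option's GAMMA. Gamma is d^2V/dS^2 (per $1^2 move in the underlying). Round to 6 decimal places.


Answer: Gamma = 0.025975

Derivation:
d1 = 1.3414233760; d2 = 1.1944539914
phi(d1) = 0.1622451412; exp(-qT) = 1.0000000000; exp(-rT) = 0.9502786705
Gamma = exp(-qT) * phi(d1) / (S * sigma * sqrt(T)) = 1.0000000000 * 0.1622451412 / (42.5000 * 0.1200 * 1.2247448714) = 0.025975


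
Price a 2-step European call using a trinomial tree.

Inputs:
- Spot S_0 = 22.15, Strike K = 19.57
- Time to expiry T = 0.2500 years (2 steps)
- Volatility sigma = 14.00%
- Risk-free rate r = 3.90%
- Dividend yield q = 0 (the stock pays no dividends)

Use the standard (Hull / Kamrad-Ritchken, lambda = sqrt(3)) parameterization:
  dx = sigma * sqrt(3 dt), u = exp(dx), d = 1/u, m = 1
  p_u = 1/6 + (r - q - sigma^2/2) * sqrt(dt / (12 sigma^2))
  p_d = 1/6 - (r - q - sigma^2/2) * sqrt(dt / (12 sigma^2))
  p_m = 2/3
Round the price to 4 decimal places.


Answer: Price = V(0,0) = 2.7886

Derivation:
dt = T/N = 0.125000; dx = sigma*sqrt(3*dt) = 0.085732
u = exp(dx) = 1.089514; d = 1/u = 0.917840
p_u = 0.187954, p_m = 0.666667, p_d = 0.145379
Discount per step: exp(-r*dt) = 0.995137
Stock lattice S(k, j) with j the centered position index:
  k=0: S(0,+0) = 22.1500
  k=1: S(1,-1) = 20.3302; S(1,+0) = 22.1500; S(1,+1) = 24.1327
  k=2: S(2,-2) = 18.6598; S(2,-1) = 20.3302; S(2,+0) = 22.1500; S(2,+1) = 24.1327; S(2,+2) = 26.2930
Terminal payoffs V(N, j) = max(S_T - K, 0):
  V(2,-2) = 0.000000; V(2,-1) = 0.760157; V(2,+0) = 2.580000; V(2,+1) = 4.562745; V(2,+2) = 6.722975
Backward induction: V(k, j) = exp(-r*dt) * [p_u * V(k+1, j+1) + p_m * V(k+1, j) + p_d * V(k+1, j-1)]
  V(1,-1) = exp(-r*dt) * [p_u*2.580000 + p_m*0.760157 + p_d*0.000000] = 0.986870
  V(1,+0) = exp(-r*dt) * [p_u*4.562745 + p_m*2.580000 + p_d*0.760157] = 2.675024
  V(1,+1) = exp(-r*dt) * [p_u*6.722975 + p_m*4.562745 + p_d*2.580000] = 4.657756
  V(0,+0) = exp(-r*dt) * [p_u*4.657756 + p_m*2.675024 + p_d*0.986870] = 2.788636


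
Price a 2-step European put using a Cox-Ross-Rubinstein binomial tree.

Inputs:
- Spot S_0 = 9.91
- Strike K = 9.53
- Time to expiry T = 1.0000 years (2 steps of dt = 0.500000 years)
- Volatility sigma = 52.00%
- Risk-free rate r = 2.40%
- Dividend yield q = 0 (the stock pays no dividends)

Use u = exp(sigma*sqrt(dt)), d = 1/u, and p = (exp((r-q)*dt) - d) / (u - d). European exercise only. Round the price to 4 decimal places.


Answer: Price = V(0,0) = 1.5421

Derivation:
dt = T/N = 0.500000
u = exp(sigma*sqrt(dt)) = 1.444402; d = 1/u = 0.692328
p = (exp((r-q)*dt) - d) / (u - d) = 0.425150
Discount per step: exp(-r*dt) = 0.988072
Stock lattice S(k, i) with i counting down-moves:
  k=0: S(0,0) = 9.9100
  k=1: S(1,0) = 14.3140; S(1,1) = 6.8610
  k=2: S(2,0) = 20.6752; S(2,1) = 9.9100; S(2,2) = 4.7500
Terminal payoffs V(N, i) = max(K - S_T, 0):
  V(2,0) = 0.000000; V(2,1) = 0.000000; V(2,2) = 4.779959
Backward induction: V(k, i) = exp(-r*dt) * [p * V(k+1, i) + (1-p) * V(k+1, i+1)].
  V(1,0) = exp(-r*dt) * [p*0.000000 + (1-p)*0.000000] = 0.000000
  V(1,1) = exp(-r*dt) * [p*0.000000 + (1-p)*4.779959] = 2.714983
  V(0,0) = exp(-r*dt) * [p*0.000000 + (1-p)*2.714983] = 1.542092


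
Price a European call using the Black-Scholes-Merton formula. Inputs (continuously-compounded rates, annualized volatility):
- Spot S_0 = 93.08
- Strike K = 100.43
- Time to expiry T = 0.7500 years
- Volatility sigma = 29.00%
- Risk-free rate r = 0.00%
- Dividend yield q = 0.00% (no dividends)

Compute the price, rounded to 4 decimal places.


d1 = (ln(S/K) + (r - q + 0.5*sigma^2) * T) / (sigma * sqrt(T)) = -0.17704398
d2 = d1 - sigma * sqrt(T) = -0.42819135
exp(-rT) = 1.00000000; exp(-qT) = 1.00000000
C = S_0 * exp(-qT) * N(d1) - K * exp(-rT) * N(d2)
N(d1) = 0.42973692; N(d2) = 0.33425591
C = 93.0800 * 1.00000000 * 0.42973692 - 100.4300 * 1.00000000 * 0.33425591 = 6.4306

Answer: Price = 6.4306


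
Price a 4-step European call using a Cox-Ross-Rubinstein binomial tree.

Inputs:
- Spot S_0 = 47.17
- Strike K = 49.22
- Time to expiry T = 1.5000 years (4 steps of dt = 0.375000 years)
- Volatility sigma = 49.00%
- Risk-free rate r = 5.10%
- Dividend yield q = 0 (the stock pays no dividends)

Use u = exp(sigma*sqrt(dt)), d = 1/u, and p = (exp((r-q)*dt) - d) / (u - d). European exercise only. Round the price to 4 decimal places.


Answer: Price = V(0,0) = 11.4133

Derivation:
dt = T/N = 0.375000
u = exp(sigma*sqrt(dt)) = 1.349943; d = 1/u = 0.740772
p = (exp((r-q)*dt) - d) / (u - d) = 0.457239
Discount per step: exp(-r*dt) = 0.981057
Stock lattice S(k, i) with i counting down-moves:
  k=0: S(0,0) = 47.1700
  k=1: S(1,0) = 63.6768; S(1,1) = 34.9422
  k=2: S(2,0) = 85.9601; S(2,1) = 47.1700; S(2,2) = 25.8842
  k=3: S(3,0) = 116.0412; S(3,1) = 63.6768; S(3,2) = 34.9422; S(3,3) = 19.1743
  k=4: S(4,0) = 156.6491; S(4,1) = 85.9601; S(4,2) = 47.1700; S(4,3) = 25.8842; S(4,4) = 14.2038
Terminal payoffs V(N, i) = max(S_T - K, 0):
  V(4,0) = 107.429069; V(4,1) = 36.740087; V(4,2) = 0.000000; V(4,3) = 0.000000; V(4,4) = 0.000000
Backward induction: V(k, i) = exp(-r*dt) * [p * V(k+1, i) + (1-p) * V(k+1, i+1)].
  V(3,0) = exp(-r*dt) * [p*107.429069 + (1-p)*36.740087] = 67.753620
  V(3,1) = exp(-r*dt) * [p*36.740087 + (1-p)*0.000000] = 16.480789
  V(3,2) = exp(-r*dt) * [p*0.000000 + (1-p)*0.000000] = 0.000000
  V(3,3) = exp(-r*dt) * [p*0.000000 + (1-p)*0.000000] = 0.000000
  V(2,0) = exp(-r*dt) * [p*67.753620 + (1-p)*16.480789] = 39.168445
  V(2,1) = exp(-r*dt) * [p*16.480789 + (1-p)*0.000000] = 7.392917
  V(2,2) = exp(-r*dt) * [p*0.000000 + (1-p)*0.000000] = 0.000000
  V(1,0) = exp(-r*dt) * [p*39.168445 + (1-p)*7.392917] = 21.506669
  V(1,1) = exp(-r*dt) * [p*7.392917 + (1-p)*0.000000] = 3.316299
  V(0,0) = exp(-r*dt) * [p*21.506669 + (1-p)*3.316299] = 11.413274


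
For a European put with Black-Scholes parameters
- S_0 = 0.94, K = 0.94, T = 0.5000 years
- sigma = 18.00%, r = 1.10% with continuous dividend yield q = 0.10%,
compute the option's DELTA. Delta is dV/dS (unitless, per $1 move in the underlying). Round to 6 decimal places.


Answer: Delta = -0.458782

Derivation:
d1 = 0.1029233204; d2 = -0.0243559002
phi(d1) = 0.3968348269; exp(-qT) = 0.9995001250; exp(-rT) = 0.9945150973
N(-d1) = 0.4590119145
Delta = -exp(-qT) * N(-d1) = -0.9995001250 * 0.4590119145 = -0.458782


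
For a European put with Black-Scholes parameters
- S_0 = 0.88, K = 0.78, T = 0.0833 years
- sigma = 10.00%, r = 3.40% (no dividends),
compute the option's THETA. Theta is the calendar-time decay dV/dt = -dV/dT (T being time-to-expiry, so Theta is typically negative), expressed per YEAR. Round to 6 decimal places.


Answer: Theta = -0.000006

Derivation:
d1 = 4.2920728429; d2 = 4.2632111035
phi(d1) = 0.0000398701; exp(-qT) = 1.0000000000; exp(-rT) = 0.9971718069
Theta = -S*exp(-qT)*phi(d1)*sigma/(2*sqrt(T)) + r*K*exp(-rT)*N(-d2) - q*S*exp(-qT)*N(-d1)
N(-d1) = 0.0000088506; N(-d2) = 0.0000100755; sqrt(T) = 0.2886173938
Term 1 = -0.8800 * 1.0000000000 * 0.0000398701 * 0.1000 / (2 * 0.2886173938) = -0.0000060782
Term 2 = 0.0340 * 0.7800 * 0.9971718069 * 0.0000100755 = 0.0000002664
Term 3 = 0 (no dividend yield, q = 0)
Theta = -0.0000060782 + (0.0000002664) + (0.0000000000) = -0.000006


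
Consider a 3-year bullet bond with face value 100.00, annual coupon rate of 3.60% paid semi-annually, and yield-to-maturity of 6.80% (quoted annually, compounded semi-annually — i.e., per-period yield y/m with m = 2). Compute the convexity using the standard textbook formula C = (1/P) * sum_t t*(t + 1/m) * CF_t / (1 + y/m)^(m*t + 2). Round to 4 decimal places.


Coupon per period c = face * coupon_rate / m = 1.800000
Periods per year m = 2; per-period yield y/m = 0.034000
Number of cashflows N = 6
Cashflows (t years, CF_t, discount factor 1/(1+y/m)^(m*t), PV):
  t = 0.5000: CF_t = 1.800000, DF = 0.967118, PV = 1.740812
  t = 1.0000: CF_t = 1.800000, DF = 0.935317, PV = 1.683571
  t = 1.5000: CF_t = 1.800000, DF = 0.904562, PV = 1.628212
  t = 2.0000: CF_t = 1.800000, DF = 0.874818, PV = 1.574673
  t = 2.5000: CF_t = 1.800000, DF = 0.846052, PV = 1.522894
  t = 3.0000: CF_t = 101.800000, DF = 0.818233, PV = 83.296077
Price P = sum_t PV_t = 91.446239
Convexity numerator sum_t t*(t + 1/m) * CF_t / (1+y/m)^(m*t + 2):
  t = 0.5000: term = 0.814106
  t = 1.0000: term = 2.362009
  t = 1.5000: term = 4.568683
  t = 2.0000: term = 7.364093
  t = 2.5000: term = 10.682921
  t = 3.0000: term = 818.036660
Convexity = (1/P) * sum = 843.828473 / 91.446239 = 9.227591

Answer: Convexity = 9.2276


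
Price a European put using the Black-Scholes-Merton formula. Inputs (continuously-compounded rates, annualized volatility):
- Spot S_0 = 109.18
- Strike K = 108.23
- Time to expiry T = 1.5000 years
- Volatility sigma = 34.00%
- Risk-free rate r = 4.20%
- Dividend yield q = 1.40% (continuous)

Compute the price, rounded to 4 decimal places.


d1 = (ln(S/K) + (r - q + 0.5*sigma^2) * T) / (sigma * sqrt(T)) = 0.33005506
d2 = d1 - sigma * sqrt(T) = -0.08635819
exp(-rT) = 0.93894347; exp(-qT) = 0.97921896
P = K * exp(-rT) * N(-d2) - S_0 * exp(-qT) * N(-d1)
N(-d1) = 0.37067918; N(-d2) = 0.53440916
P = 108.2300 * 0.93894347 * 0.53440916 - 109.1800 * 0.97921896 * 0.37067918 = 14.6779

Answer: Price = 14.6779


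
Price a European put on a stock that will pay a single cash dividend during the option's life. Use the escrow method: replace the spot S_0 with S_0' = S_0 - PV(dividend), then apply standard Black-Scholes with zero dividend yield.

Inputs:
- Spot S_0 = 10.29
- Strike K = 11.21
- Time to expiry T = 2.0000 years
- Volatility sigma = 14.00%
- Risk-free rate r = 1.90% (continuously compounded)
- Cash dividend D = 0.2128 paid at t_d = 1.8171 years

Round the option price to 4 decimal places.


PV(D) = D * exp(-r * t_d) = 0.2128 * 0.96606428 = 0.20557848
S_0' = S_0 - PV(D) = 10.2900 - 0.20557848 = 10.08442152
d1 = (ln(S_0'/K) + (r + sigma^2/2)*T) / (sigma*sqrt(T)) = -0.24351963
d2 = d1 - sigma*sqrt(T) = -0.44150953
exp(-rT) = 0.96271294
N(-d1) = 0.59619856; N(-d2) = 0.67057792
P = K * exp(-rT) * N(-d2) - S_0' * N(-d1) = 11.2100 * 0.96271294 * 0.67057792 - 10.08442152 * 0.59619856 = 1.2246

Answer: Price = 1.2246


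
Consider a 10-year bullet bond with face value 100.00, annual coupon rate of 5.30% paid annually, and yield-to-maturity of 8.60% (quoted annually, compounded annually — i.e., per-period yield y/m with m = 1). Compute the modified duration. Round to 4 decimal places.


Answer: Modified duration = 7.1058

Derivation:
Coupon per period c = face * coupon_rate / m = 5.300000
Periods per year m = 1; per-period yield y/m = 0.086000
Number of cashflows N = 10
Cashflows (t years, CF_t, discount factor 1/(1+y/m)^(m*t), PV):
  t = 1.0000: CF_t = 5.300000, DF = 0.920810, PV = 4.880295
  t = 2.0000: CF_t = 5.300000, DF = 0.847892, PV = 4.493826
  t = 3.0000: CF_t = 5.300000, DF = 0.780747, PV = 4.137961
  t = 4.0000: CF_t = 5.300000, DF = 0.718920, PV = 3.810277
  t = 5.0000: CF_t = 5.300000, DF = 0.661989, PV = 3.508543
  t = 6.0000: CF_t = 5.300000, DF = 0.609566, PV = 3.230702
  t = 7.0000: CF_t = 5.300000, DF = 0.561295, PV = 2.974864
  t = 8.0000: CF_t = 5.300000, DF = 0.516846, PV = 2.739285
  t = 9.0000: CF_t = 5.300000, DF = 0.475917, PV = 2.522362
  t = 10.0000: CF_t = 105.300000, DF = 0.438230, PV = 46.145581
Price P = sum_t PV_t = 78.443695
First compute Macaulay numerator sum_t t * PV_t:
  t * PV_t at t = 1.0000: 4.880295
  t * PV_t at t = 2.0000: 8.987651
  t * PV_t at t = 3.0000: 12.413883
  t * PV_t at t = 4.0000: 15.241109
  t * PV_t at t = 5.0000: 17.542713
  t * PV_t at t = 6.0000: 19.384213
  t * PV_t at t = 7.0000: 20.824047
  t * PV_t at t = 8.0000: 21.914282
  t * PV_t at t = 9.0000: 22.701259
  t * PV_t at t = 10.0000: 461.455810
Macaulay duration D = 605.345262 / 78.443695 = 7.716940
Modified duration = D / (1 + y/m) = 7.716940 / (1 + 0.086000) = 7.105838


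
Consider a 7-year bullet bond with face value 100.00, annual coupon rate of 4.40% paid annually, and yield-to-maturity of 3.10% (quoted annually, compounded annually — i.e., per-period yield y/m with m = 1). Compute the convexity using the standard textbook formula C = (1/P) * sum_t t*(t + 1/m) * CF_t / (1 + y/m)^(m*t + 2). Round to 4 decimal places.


Coupon per period c = face * coupon_rate / m = 4.400000
Periods per year m = 1; per-period yield y/m = 0.031000
Number of cashflows N = 7
Cashflows (t years, CF_t, discount factor 1/(1+y/m)^(m*t), PV):
  t = 1.0000: CF_t = 4.400000, DF = 0.969932, PV = 4.267701
  t = 2.0000: CF_t = 4.400000, DF = 0.940768, PV = 4.139380
  t = 3.0000: CF_t = 4.400000, DF = 0.912481, PV = 4.014918
  t = 4.0000: CF_t = 4.400000, DF = 0.885045, PV = 3.894198
  t = 5.0000: CF_t = 4.400000, DF = 0.858434, PV = 3.777108
  t = 6.0000: CF_t = 4.400000, DF = 0.832622, PV = 3.663538
  t = 7.0000: CF_t = 104.400000, DF = 0.807587, PV = 84.312087
Price P = sum_t PV_t = 108.068930
Convexity numerator sum_t t*(t + 1/m) * CF_t / (1+y/m)^(m*t + 2):
  t = 1.0000: term = 8.029836
  t = 2.0000: term = 23.365187
  t = 3.0000: term = 45.325290
  t = 4.0000: term = 73.270757
  t = 5.0000: term = 106.601490
  t = 6.0000: term = 144.754690
  t = 7.0000: term = 4441.815734
Convexity = (1/P) * sum = 4843.162985 / 108.068930 = 44.815498

Answer: Convexity = 44.8155


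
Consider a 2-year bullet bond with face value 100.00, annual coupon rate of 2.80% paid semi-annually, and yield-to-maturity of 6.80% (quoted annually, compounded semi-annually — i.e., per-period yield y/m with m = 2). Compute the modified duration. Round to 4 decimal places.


Coupon per period c = face * coupon_rate / m = 1.400000
Periods per year m = 2; per-period yield y/m = 0.034000
Number of cashflows N = 4
Cashflows (t years, CF_t, discount factor 1/(1+y/m)^(m*t), PV):
  t = 0.5000: CF_t = 1.400000, DF = 0.967118, PV = 1.353965
  t = 1.0000: CF_t = 1.400000, DF = 0.935317, PV = 1.309444
  t = 1.5000: CF_t = 1.400000, DF = 0.904562, PV = 1.266387
  t = 2.0000: CF_t = 101.400000, DF = 0.874818, PV = 88.706573
Price P = sum_t PV_t = 92.636369
First compute Macaulay numerator sum_t t * PV_t:
  t * PV_t at t = 0.5000: 0.676983
  t * PV_t at t = 1.0000: 1.309444
  t * PV_t at t = 1.5000: 1.899580
  t * PV_t at t = 2.0000: 177.413145
Macaulay duration D = 181.299152 / 92.636369 = 1.957106
Modified duration = D / (1 + y/m) = 1.957106 / (1 + 0.034000) = 1.892752

Answer: Modified duration = 1.8928


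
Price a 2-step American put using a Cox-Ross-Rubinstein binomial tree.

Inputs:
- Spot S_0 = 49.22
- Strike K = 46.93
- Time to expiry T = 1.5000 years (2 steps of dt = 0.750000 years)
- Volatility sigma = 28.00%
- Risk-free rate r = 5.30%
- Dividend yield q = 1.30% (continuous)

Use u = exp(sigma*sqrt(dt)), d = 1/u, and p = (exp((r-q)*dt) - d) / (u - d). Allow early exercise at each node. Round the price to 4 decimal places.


Answer: Price = V(0,0) = 3.9774

Derivation:
dt = T/N = 0.750000
u = exp(sigma*sqrt(dt)) = 1.274415; d = 1/u = 0.784674
p = (exp((r-q)*dt) - d) / (u - d) = 0.501859
Discount per step: exp(-r*dt) = 0.961030
Stock lattice S(k, i) with i counting down-moves:
  k=0: S(0,0) = 49.2200
  k=1: S(1,0) = 62.7267; S(1,1) = 38.6216
  k=2: S(2,0) = 79.9398; S(2,1) = 49.2200; S(2,2) = 30.3054
Terminal payoffs V(N, i) = max(K - S_T, 0):
  V(2,0) = 0.000000; V(2,1) = 0.000000; V(2,2) = 16.624603
Backward induction: V(k, i) = exp(-r*dt) * [p * V(k+1, i) + (1-p) * V(k+1, i+1)]; then take max(V_cont, immediate exercise) for American.
  V(1,0) = exp(-r*dt) * [p*0.000000 + (1-p)*0.000000] = 0.000000; exercise = 0.000000; V(1,0) = max -> 0.000000
  V(1,1) = exp(-r*dt) * [p*0.000000 + (1-p)*16.624603] = 7.958675; exercise = 8.308353; V(1,1) = max -> 8.308353
  V(0,0) = exp(-r*dt) * [p*0.000000 + (1-p)*8.308353] = 3.977447; exercise = 0.000000; V(0,0) = max -> 3.977447


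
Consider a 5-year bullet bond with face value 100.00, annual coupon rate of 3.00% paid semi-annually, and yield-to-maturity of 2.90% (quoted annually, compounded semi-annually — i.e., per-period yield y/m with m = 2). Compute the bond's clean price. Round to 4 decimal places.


Answer: Price = 100.4623

Derivation:
Coupon per period c = face * coupon_rate / m = 1.500000
Periods per year m = 2; per-period yield y/m = 0.014500
Number of cashflows N = 10
Cashflows (t years, CF_t, discount factor 1/(1+y/m)^(m*t), PV):
  t = 0.5000: CF_t = 1.500000, DF = 0.985707, PV = 1.478561
  t = 1.0000: CF_t = 1.500000, DF = 0.971619, PV = 1.457428
  t = 1.5000: CF_t = 1.500000, DF = 0.957732, PV = 1.436597
  t = 2.0000: CF_t = 1.500000, DF = 0.944043, PV = 1.416065
  t = 2.5000: CF_t = 1.500000, DF = 0.930550, PV = 1.395825
  t = 3.0000: CF_t = 1.500000, DF = 0.917250, PV = 1.375875
  t = 3.5000: CF_t = 1.500000, DF = 0.904140, PV = 1.356210
  t = 4.0000: CF_t = 1.500000, DF = 0.891217, PV = 1.336826
  t = 4.5000: CF_t = 1.500000, DF = 0.878479, PV = 1.317719
  t = 5.0000: CF_t = 101.500000, DF = 0.865923, PV = 87.891227
Price P = sum_t PV_t = 100.462333


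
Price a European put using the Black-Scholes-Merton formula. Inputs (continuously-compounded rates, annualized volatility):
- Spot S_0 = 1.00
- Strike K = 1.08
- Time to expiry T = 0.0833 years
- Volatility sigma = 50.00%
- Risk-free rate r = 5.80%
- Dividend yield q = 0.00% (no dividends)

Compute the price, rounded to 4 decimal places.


Answer: Price = 0.1044

Derivation:
d1 = (ln(S/K) + (r - q + 0.5*sigma^2) * T) / (sigma * sqrt(T)) = -0.42767444
d2 = d1 - sigma * sqrt(T) = -0.57198314
exp(-rT) = 0.99518025; exp(-qT) = 1.00000000
P = K * exp(-rT) * N(-d2) - S_0 * exp(-qT) * N(-d1)
N(-d1) = 0.66555592; N(-d2) = 0.71633330
P = 1.0800 * 0.99518025 * 0.71633330 - 1.0000 * 1.00000000 * 0.66555592 = 0.1044


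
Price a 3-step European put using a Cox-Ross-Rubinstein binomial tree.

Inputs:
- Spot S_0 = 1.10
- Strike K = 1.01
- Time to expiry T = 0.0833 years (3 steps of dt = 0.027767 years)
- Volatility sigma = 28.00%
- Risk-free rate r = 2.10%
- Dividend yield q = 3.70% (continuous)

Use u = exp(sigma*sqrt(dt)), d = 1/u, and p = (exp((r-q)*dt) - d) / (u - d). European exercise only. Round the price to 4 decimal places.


dt = T/N = 0.027767
u = exp(sigma*sqrt(dt)) = 1.047763; d = 1/u = 0.954414
p = (exp((r-q)*dt) - d) / (u - d) = 0.483580
Discount per step: exp(-r*dt) = 0.999417
Stock lattice S(k, i) with i counting down-moves:
  k=0: S(0,0) = 1.1000
  k=1: S(1,0) = 1.1525; S(1,1) = 1.0499
  k=2: S(2,0) = 1.2076; S(2,1) = 1.1000; S(2,2) = 1.0020
  k=3: S(3,0) = 1.2653; S(3,1) = 1.1525; S(3,2) = 1.0499; S(3,3) = 0.9563
Terminal payoffs V(N, i) = max(K - S_T, 0):
  V(3,0) = 0.000000; V(3,1) = 0.000000; V(3,2) = 0.000000; V(3,3) = 0.053679
Backward induction: V(k, i) = exp(-r*dt) * [p * V(k+1, i) + (1-p) * V(k+1, i+1)].
  V(2,0) = exp(-r*dt) * [p*0.000000 + (1-p)*0.000000] = 0.000000
  V(2,1) = exp(-r*dt) * [p*0.000000 + (1-p)*0.000000] = 0.000000
  V(2,2) = exp(-r*dt) * [p*0.000000 + (1-p)*0.053679] = 0.027705
  V(1,0) = exp(-r*dt) * [p*0.000000 + (1-p)*0.000000] = 0.000000
  V(1,1) = exp(-r*dt) * [p*0.000000 + (1-p)*0.027705] = 0.014299
  V(0,0) = exp(-r*dt) * [p*0.000000 + (1-p)*0.014299] = 0.007380

Answer: Price = V(0,0) = 0.0074


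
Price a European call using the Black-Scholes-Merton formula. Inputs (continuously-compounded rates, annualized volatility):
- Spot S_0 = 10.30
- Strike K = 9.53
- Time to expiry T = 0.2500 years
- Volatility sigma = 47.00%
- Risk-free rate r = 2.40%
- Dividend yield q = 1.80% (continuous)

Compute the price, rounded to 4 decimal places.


Answer: Price = 1.3646

Derivation:
d1 = (ln(S/K) + (r - q + 0.5*sigma^2) * T) / (sigma * sqrt(T)) = 0.45451778
d2 = d1 - sigma * sqrt(T) = 0.21951778
exp(-rT) = 0.99401796; exp(-qT) = 0.99551011
C = S_0 * exp(-qT) * N(d1) - K * exp(-rT) * N(d2)
N(d1) = 0.67527190; N(d2) = 0.58687663
C = 10.3000 * 0.99551011 * 0.67527190 - 9.5300 * 0.99401796 * 0.58687663 = 1.3646


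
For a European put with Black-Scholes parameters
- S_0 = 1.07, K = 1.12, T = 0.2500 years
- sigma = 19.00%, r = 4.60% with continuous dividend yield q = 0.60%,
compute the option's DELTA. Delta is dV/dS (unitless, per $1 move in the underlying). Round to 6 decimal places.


d1 = -0.3279740719; d2 = -0.4229740719
phi(d1) = 0.3780525662; exp(-qT) = 0.9985011244; exp(-rT) = 0.9885658722
N(-d1) = 0.6285343666
Delta = -exp(-qT) * N(-d1) = -0.9985011244 * 0.6285343666 = -0.627592

Answer: Delta = -0.627592


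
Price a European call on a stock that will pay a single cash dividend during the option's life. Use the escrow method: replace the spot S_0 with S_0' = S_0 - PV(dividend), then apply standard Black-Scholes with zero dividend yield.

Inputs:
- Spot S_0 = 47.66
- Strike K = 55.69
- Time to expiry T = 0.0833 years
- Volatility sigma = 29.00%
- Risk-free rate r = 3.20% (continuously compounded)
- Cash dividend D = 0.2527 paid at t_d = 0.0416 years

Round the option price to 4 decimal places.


Answer: Price = 0.0485

Derivation:
PV(D) = D * exp(-r * t_d) = 0.2527 * 0.99866969 = 0.25236383
S_0' = S_0 - PV(D) = 47.6600 - 0.25236383 = 47.40763617
d1 = (ln(S_0'/K) + (r + sigma^2/2)*T) / (sigma*sqrt(T)) = -1.85006792
d2 = d1 - sigma*sqrt(T) = -1.93376696
exp(-rT) = 0.99733795
N(d1) = 0.03215188; N(d2) = 0.02657089
C = S_0' * N(d1) - K * exp(-rT) * N(d2) = 47.40763617 * 0.03215188 - 55.6900 * 0.99733795 * 0.02657089 = 0.0485


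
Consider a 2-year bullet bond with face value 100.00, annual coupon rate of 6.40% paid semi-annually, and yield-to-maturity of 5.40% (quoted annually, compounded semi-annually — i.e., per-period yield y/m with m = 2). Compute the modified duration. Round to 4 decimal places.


Coupon per period c = face * coupon_rate / m = 3.200000
Periods per year m = 2; per-period yield y/m = 0.027000
Number of cashflows N = 4
Cashflows (t years, CF_t, discount factor 1/(1+y/m)^(m*t), PV):
  t = 0.5000: CF_t = 3.200000, DF = 0.973710, PV = 3.115871
  t = 1.0000: CF_t = 3.200000, DF = 0.948111, PV = 3.033955
  t = 1.5000: CF_t = 3.200000, DF = 0.923185, PV = 2.954192
  t = 2.0000: CF_t = 103.200000, DF = 0.898914, PV = 92.767942
Price P = sum_t PV_t = 101.871960
First compute Macaulay numerator sum_t t * PV_t:
  t * PV_t at t = 0.5000: 1.557936
  t * PV_t at t = 1.0000: 3.033955
  t * PV_t at t = 1.5000: 4.431287
  t * PV_t at t = 2.0000: 185.535884
Macaulay duration D = 194.559062 / 101.871960 = 1.909839
Modified duration = D / (1 + y/m) = 1.909839 / (1 + 0.027000) = 1.859629

Answer: Modified duration = 1.8596


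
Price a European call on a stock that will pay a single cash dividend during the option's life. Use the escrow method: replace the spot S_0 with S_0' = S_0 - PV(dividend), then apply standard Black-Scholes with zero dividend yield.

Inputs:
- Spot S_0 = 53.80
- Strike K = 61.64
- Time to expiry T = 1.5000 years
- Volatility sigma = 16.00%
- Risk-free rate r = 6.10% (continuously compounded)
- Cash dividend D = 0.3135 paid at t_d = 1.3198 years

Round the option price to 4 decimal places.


PV(D) = D * exp(-r * t_d) = 0.3135 * 0.92264771 = 0.28925006
S_0' = S_0 - PV(D) = 53.8000 - 0.28925006 = 53.51074994
d1 = (ln(S_0'/K) + (r + sigma^2/2)*T) / (sigma*sqrt(T)) = -0.15681043
d2 = d1 - sigma*sqrt(T) = -0.35276961
exp(-rT) = 0.91256132
N(d1) = 0.43769713; N(d2) = 0.36213058
C = S_0' * N(d1) - K * exp(-rT) * N(d2) = 53.51074994 * 0.43769713 - 61.6400 * 0.91256132 * 0.36213058 = 3.0516

Answer: Price = 3.0516


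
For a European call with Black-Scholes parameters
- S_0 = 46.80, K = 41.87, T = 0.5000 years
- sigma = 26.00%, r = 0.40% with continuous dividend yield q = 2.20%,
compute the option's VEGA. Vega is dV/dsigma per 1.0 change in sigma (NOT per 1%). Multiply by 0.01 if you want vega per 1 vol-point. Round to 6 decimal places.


d1 = 0.6484366243; d2 = 0.4645888612
phi(d1) = 0.3233003340; exp(-qT) = 0.9890602788; exp(-rT) = 0.9980019987
Vega = S * exp(-qT) * phi(d1) * sqrt(T) = 46.8000 * 0.9890602788 * 0.3233003340 * 0.7071067812 = 10.581805

Answer: Vega = 10.581805


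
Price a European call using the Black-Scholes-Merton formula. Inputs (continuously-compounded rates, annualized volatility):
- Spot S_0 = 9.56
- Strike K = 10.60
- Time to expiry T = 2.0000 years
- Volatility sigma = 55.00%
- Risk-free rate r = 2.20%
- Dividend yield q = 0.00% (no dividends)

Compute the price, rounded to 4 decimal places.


d1 = (ln(S/K) + (r - q + 0.5*sigma^2) * T) / (sigma * sqrt(T)) = 0.31271312
d2 = d1 - sigma * sqrt(T) = -0.46510434
exp(-rT) = 0.95695396; exp(-qT) = 1.00000000
C = S_0 * exp(-qT) * N(d1) - K * exp(-rT) * N(d2)
N(d1) = 0.62275069; N(d2) = 0.32092837
C = 9.5600 * 1.00000000 * 0.62275069 - 10.6000 * 0.95695396 * 0.32092837 = 2.6981

Answer: Price = 2.6981


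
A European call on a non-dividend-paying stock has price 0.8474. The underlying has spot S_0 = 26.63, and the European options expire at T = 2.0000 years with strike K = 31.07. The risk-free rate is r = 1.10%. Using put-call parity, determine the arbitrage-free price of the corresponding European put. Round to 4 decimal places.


Answer: Put price = 4.6113

Derivation:
Put-call parity: C - P = S_0 * exp(-qT) - K * exp(-rT).
S_0 * exp(-qT) = 26.6300 * 1.00000000 = 26.63000000
K * exp(-rT) = 31.0700 * 0.97824024 = 30.39392410
P = C - S*exp(-qT) + K*exp(-rT)
P = 0.8474 - 26.63000000 + 30.39392410 = 4.6113


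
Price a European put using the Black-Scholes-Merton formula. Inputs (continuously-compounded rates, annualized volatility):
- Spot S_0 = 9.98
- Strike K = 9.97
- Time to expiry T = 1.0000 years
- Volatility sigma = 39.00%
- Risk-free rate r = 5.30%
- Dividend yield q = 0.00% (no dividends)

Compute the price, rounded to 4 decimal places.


Answer: Price = 1.2543

Derivation:
d1 = (ln(S/K) + (r - q + 0.5*sigma^2) * T) / (sigma * sqrt(T)) = 0.33346796
d2 = d1 - sigma * sqrt(T) = -0.05653204
exp(-rT) = 0.94838001; exp(-qT) = 1.00000000
P = K * exp(-rT) * N(-d2) - S_0 * exp(-qT) * N(-d1)
N(-d1) = 0.36939053; N(-d2) = 0.52254101
P = 9.9700 * 0.94838001 * 0.52254101 - 9.9800 * 1.00000000 * 0.36939053 = 1.2543
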